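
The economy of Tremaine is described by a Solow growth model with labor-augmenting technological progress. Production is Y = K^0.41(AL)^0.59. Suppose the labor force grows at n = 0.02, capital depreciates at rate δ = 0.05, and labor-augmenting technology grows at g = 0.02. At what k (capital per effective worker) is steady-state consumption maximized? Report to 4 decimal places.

The effective depreciation rate is n + g + δ = 0.02 + 0.02 + 0.05 = 0.09.
Maximizing c = f(k) − (n+g+δ)·k gives f'(k) = n+g+δ, i.e. 0.41·k^(0.41−1) = 0.09, so k_gold = (0.41/0.09)^(1/0.59) ≈ 13.0669.

k_gold ≈ 13.0669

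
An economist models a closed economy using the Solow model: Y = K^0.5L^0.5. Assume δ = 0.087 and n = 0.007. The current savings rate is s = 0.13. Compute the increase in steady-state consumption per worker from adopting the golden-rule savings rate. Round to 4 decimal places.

The effective depreciation rate is n + δ = 0.007 + 0.087 = 0.094.
Current steady state (s = 0.13): k* = (0.13/0.094)^(1/0.5) ≈ 1.9126, y* = 1.9126^0.5 ≈ 1.3830, c* = (1−0.13)·1.3830 ≈ 1.2032.
Maximizing c = f(k) − (n+δ)·k gives f'(k) = n+δ, i.e. 0.5·k^(0.5−1) = 0.094, so k_gold = (0.5/0.094)^(1/0.5) ≈ 28.2933.
y_gold = 28.2933^0.5 ≈ 5.3191, c_gold = y_gold − 0.094·k_gold ≈ 2.6596.
Gain: Δc = 2.6596 − 1.2032 ≈ 1.4564.

Δc ≈ 1.4564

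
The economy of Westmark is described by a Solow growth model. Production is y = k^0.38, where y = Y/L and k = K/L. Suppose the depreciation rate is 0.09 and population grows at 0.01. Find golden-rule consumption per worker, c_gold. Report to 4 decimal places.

The effective depreciation rate is n + δ = 0.01 + 0.09 = 0.1.
At the golden rule the marginal product of capital equals n+δ: 0.38·k^(0.38−1) = 0.1. Solving, k_gold = (0.38/0.1)^(1/0.62) ≈ 8.6126.
y_gold = 8.6126^0.38 ≈ 2.2665.
c_gold = y_gold − (n+δ)·k_gold = 2.2665 − 0.1·8.6126 ≈ 1.4052.

c_gold ≈ 1.4052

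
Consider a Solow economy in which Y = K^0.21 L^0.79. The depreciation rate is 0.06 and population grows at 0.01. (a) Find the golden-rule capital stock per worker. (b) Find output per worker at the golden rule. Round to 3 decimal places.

Capital per worker breaks even when investment replaces (n + δ)·k; here n + δ = 0.07.
Golden rule sets MPK = n+δ: 0.21·k^(0.21−1) = 0.07, so k_gold = (0.21/0.07)^(1/0.79) ≈ 4.0175.
y_gold = 4.0175^0.21 ≈ 1.3392.

(a) k_gold ≈ 4.017; (b) y_gold ≈ 1.339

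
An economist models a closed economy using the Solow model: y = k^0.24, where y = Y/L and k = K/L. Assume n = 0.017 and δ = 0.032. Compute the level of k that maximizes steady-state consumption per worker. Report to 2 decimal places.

k_gold ≈ 8.09

n + δ = 0.017 + 0.032 = 0.049.
Golden rule sets MPK = n+δ: 0.24·k^(0.24−1) = 0.049, so k_gold = (0.24/0.049)^(1/0.76) ≈ 8.0894.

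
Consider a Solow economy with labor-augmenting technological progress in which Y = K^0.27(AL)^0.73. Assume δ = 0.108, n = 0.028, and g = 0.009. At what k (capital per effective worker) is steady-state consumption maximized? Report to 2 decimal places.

k_gold ≈ 2.34

Capital per effective worker breaks even when investment replaces (n + g + δ)·k; here n + g + δ = 0.145.
Golden rule sets MPK = n+g+δ: 0.27·k^(0.27−1) = 0.145, so k_gold = (0.27/0.145)^(1/0.73) ≈ 2.3435.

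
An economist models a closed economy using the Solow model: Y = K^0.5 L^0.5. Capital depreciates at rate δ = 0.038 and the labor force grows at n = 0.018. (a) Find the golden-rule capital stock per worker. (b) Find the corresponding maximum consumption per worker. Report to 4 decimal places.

(a) k_gold ≈ 79.7194; (b) c_gold ≈ 4.4643

Break-even investment rate: n + δ = 0.018 + 0.038 = 0.056.
Golden rule sets MPK = n+δ: 0.5·k^(0.5−1) = 0.056, so k_gold = (0.5/0.056)^(1/0.5) ≈ 79.7194.
y_gold = 79.7194^0.5 ≈ 8.9286; c_gold = y_gold − 0.056·k_gold ≈ 4.4643.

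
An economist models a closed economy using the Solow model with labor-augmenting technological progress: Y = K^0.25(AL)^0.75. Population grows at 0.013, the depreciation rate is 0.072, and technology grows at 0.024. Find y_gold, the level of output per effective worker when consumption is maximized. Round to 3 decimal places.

Break-even investment rate: n + g + δ = 0.013 + 0.024 + 0.072 = 0.109.
Golden rule sets MPK = n+g+δ: 0.25·k^(0.25−1) = 0.109, so k_gold = (0.25/0.109)^(1/0.75) ≈ 3.0247.
Output: y_gold = k_gold^0.25 = 3.0247^0.25 ≈ 1.3188.

y_gold ≈ 1.319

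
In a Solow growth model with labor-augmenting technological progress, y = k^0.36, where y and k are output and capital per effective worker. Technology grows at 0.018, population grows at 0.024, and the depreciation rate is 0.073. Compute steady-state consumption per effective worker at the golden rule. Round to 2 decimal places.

c_gold ≈ 1.22

n + g + δ = 0.024 + 0.018 + 0.073 = 0.115.
Maximizing c = f(k) − (n+g+δ)·k gives f'(k) = n+g+δ, i.e. 0.36·k^(0.36−1) = 0.115, so k_gold = (0.36/0.115)^(1/0.64) ≈ 5.9482.
y_gold = 5.9482^0.36 ≈ 1.9001.
c_gold = y_gold − (n+g+δ)·k_gold = 1.9001 − 0.115·5.9482 ≈ 1.2161.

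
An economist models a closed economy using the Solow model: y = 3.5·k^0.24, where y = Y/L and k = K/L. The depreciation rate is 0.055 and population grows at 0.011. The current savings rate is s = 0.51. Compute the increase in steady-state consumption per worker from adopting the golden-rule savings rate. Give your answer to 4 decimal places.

n + δ = 0.011 + 0.055 = 0.066.
Current steady state (s = 0.51): k* = (0.51·3.5/0.066)^(1/0.76) ≈ 76.6187, y* = 3.5·76.6187^0.24 ≈ 9.9154, c* = (1−0.51)·9.9154 ≈ 4.8585.
Golden rule sets MPK = n+δ: 0.24·3.5·k^(0.24−1) = 0.066, so k_gold = (0.24·3.5/0.066)^(1/0.76) ≈ 28.4184.
y_gold = 3.5·28.4184^0.24 ≈ 7.8151, c_gold = y_gold − 0.066·k_gold ≈ 5.9394.
Gain: Δc = 5.9394 − 4.8585 ≈ 1.0809.

Δc ≈ 1.0809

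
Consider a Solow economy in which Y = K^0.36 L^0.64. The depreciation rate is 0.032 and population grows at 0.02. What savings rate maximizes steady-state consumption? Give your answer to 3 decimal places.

s_gold = 0.360

The effective depreciation rate is n + δ = 0.02 + 0.032 = 0.052.
At the golden rule MPK = n+δ, and in any Cobb-Douglas steady state s = (n+δ)·k/y = MPK·k/y = capital's share 0.36.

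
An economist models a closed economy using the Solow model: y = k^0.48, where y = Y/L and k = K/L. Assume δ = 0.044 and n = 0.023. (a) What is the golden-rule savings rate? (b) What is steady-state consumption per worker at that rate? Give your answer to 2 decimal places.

(a) s_gold = 0.48; (b) c_gold ≈ 3.20

The effective depreciation rate is n + δ = 0.023 + 0.044 = 0.067.
For Cobb-Douglas, s_gold equals capital's share: s_gold = 0.48.
At the golden rule the marginal product of capital equals n+δ: 0.48·k^(0.48−1) = 0.067. Solving, k_gold = (0.48/0.067)^(1/0.52) ≈ 44.1114.
y_gold = 44.1114^0.48 ≈ 6.1572; c_gold = (1−0.48)·y_gold ≈ 3.2018.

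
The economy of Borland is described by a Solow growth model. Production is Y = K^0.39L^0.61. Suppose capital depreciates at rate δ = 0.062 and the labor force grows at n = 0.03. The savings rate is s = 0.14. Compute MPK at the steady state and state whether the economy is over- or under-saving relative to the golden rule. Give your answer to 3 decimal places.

under-saving; MPK ≈ 0.256

The effective depreciation rate is n + δ = 0.03 + 0.062 = 0.092.
Steady-state k*: s·k^0.39 = 0.092·k gives k* = (0.14/0.092)^(1/0.61) ≈ 1.9903.
MPK = 0.39·1.9903^(-0.61) ≈ 0.2563.
MPK > n+δ = 0.092, so the economy is dynamically efficient (under-saving).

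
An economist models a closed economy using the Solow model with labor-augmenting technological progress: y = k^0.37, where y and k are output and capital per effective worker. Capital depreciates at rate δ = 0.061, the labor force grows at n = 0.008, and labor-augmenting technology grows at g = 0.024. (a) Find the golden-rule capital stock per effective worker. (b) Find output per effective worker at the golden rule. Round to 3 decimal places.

(a) k_gold ≈ 8.952; (b) y_gold ≈ 2.250

Capital per effective worker breaks even when investment replaces (n + g + δ)·k; here n + g + δ = 0.093.
Golden rule sets MPK = n+g+δ: 0.37·k^(0.37−1) = 0.093, so k_gold = (0.37/0.093)^(1/0.63) ≈ 8.9523.
y_gold = 8.9523^0.37 ≈ 2.2502.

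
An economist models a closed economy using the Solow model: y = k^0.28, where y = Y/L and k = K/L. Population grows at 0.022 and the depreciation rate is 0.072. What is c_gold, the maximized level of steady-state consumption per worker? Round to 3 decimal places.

Capital per worker breaks even when investment replaces (n + δ)·k; here n + δ = 0.094.
Golden rule sets MPK = n+δ: 0.28·k^(0.28−1) = 0.094, so k_gold = (0.28/0.094)^(1/0.72) ≈ 4.5538.
y_gold = 4.5538^0.28 ≈ 1.5288.
c_gold = y_gold − (n+δ)·k_gold = 1.5288 − 0.094·4.5538 ≈ 1.1007.

c_gold ≈ 1.101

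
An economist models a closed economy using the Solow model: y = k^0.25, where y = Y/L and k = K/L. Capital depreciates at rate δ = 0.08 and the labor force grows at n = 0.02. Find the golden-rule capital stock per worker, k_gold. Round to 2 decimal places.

Capital per worker breaks even when investment replaces (n + δ)·k; here n + δ = 0.1.
At the golden rule the marginal product of capital equals n+δ: 0.25·k^(0.25−1) = 0.1. Solving, k_gold = (0.25/0.1)^(1/0.75) ≈ 3.3930.

k_gold ≈ 3.39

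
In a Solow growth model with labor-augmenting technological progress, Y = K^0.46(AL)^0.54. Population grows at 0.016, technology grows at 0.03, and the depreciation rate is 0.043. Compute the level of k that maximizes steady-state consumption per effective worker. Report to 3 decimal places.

k_gold ≈ 20.944

The effective depreciation rate is n + g + δ = 0.016 + 0.03 + 0.043 = 0.089.
At the golden rule the marginal product of capital equals n+g+δ: 0.46·k^(0.46−1) = 0.089. Solving, k_gold = (0.46/0.089)^(1/0.54) ≈ 20.9436.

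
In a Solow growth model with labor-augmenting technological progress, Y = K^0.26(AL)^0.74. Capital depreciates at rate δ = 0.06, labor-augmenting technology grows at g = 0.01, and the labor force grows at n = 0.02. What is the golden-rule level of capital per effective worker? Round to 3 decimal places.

The effective depreciation rate is n + g + δ = 0.02 + 0.01 + 0.06 = 0.09.
At the golden rule the marginal product of capital equals n+g+δ: 0.26·k^(0.26−1) = 0.09. Solving, k_gold = (0.26/0.09)^(1/0.74) ≈ 4.1938.

k_gold ≈ 4.194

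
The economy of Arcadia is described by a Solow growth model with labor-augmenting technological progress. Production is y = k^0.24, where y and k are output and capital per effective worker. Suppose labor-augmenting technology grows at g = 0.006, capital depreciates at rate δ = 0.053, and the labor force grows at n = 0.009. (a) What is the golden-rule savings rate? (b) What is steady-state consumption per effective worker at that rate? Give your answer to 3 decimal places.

The effective depreciation rate is n + g + δ = 0.009 + 0.006 + 0.053 = 0.068.
For Cobb-Douglas, s_gold equals capital's share: s_gold = 0.24.
Setting f'(k) = n+g+δ gives 0.24·k^(0.24−1) = 0.068, hence k_gold = (0.24/0.068)^(1/0.76) ≈ 5.2561.
y_gold = 5.2561^0.24 ≈ 1.4892; c_gold = (1−0.24)·y_gold ≈ 1.1318.

(a) s_gold = 0.240; (b) c_gold ≈ 1.132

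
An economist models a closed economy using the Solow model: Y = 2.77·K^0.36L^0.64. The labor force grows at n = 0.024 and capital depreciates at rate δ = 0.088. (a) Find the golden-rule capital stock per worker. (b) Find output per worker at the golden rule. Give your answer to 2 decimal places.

(a) k_gold ≈ 30.46; (b) y_gold ≈ 9.48

Capital per worker breaks even when investment replaces (n + δ)·k; here n + δ = 0.112.
Setting f'(k) = n+δ gives 0.36·2.77·k^(0.36−1) = 0.112, hence k_gold = (0.36·2.77/0.112)^(1/0.64) ≈ 30.4575.
y_gold = 2.77·30.4575^0.36 ≈ 9.4757.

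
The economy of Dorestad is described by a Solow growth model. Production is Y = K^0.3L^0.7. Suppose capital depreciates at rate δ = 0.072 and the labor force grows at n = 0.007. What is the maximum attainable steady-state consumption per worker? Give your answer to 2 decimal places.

Break-even investment rate: n + δ = 0.007 + 0.072 = 0.079.
At the golden rule the marginal product of capital equals n+δ: 0.3·k^(0.3−1) = 0.079. Solving, k_gold = (0.3/0.079)^(1/0.7) ≈ 6.7274.
y_gold = 6.7274^0.3 ≈ 1.7716.
c_gold = y_gold − (n+δ)·k_gold = 1.7716 − 0.079·6.7274 ≈ 1.2401.

c_gold ≈ 1.24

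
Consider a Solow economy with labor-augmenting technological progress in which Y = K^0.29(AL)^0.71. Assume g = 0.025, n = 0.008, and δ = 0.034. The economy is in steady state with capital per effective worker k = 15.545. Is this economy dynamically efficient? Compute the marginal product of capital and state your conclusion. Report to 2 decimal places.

Capital per effective worker breaks even when investment replaces (n + g + δ)·k; here n + g + δ = 0.067.
MPK = 0.29·k^(0.29−1) = 0.29·15.545^(-0.71) ≈ 0.0413.
MPK < 0.067, so the economy is dynamically inefficient (over-saving).

dynamically inefficient; MPK ≈ 0.04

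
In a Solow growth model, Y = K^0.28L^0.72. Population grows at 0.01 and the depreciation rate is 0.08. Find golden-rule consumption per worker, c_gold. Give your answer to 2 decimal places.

c_gold ≈ 1.12

Break-even investment rate: n + δ = 0.01 + 0.08 = 0.09.
Setting f'(k) = n+δ gives 0.28·k^(0.28−1) = 0.09, hence k_gold = (0.28/0.09)^(1/0.72) ≈ 4.8373.
y_gold = 4.8373^0.28 ≈ 1.5549.
c_gold = y_gold − (n+δ)·k_gold = 1.5549 − 0.09·4.8373 ≈ 1.1195.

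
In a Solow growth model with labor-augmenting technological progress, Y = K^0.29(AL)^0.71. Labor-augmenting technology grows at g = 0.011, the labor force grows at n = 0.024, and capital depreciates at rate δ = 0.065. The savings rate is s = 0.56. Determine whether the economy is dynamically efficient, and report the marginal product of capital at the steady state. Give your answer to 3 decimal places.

dynamically inefficient; MPK ≈ 0.052

n + g + δ = 0.024 + 0.011 + 0.065 = 0.1.
Steady-state k*: s·k^0.29 = 0.1·k gives k* = (0.56/0.1)^(1/0.71) ≈ 11.3184.
MPK = 0.29·11.3184^(-0.71) ≈ 0.0518.
MPK < n+g+δ = 0.1, so the economy is dynamically inefficient (over-saving).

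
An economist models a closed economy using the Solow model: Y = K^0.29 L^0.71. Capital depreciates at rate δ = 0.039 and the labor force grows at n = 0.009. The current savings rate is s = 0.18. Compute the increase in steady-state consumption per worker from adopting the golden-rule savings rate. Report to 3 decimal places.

Break-even investment rate: n + δ = 0.009 + 0.039 = 0.048.
Current steady state (s = 0.18): k* = (0.18/0.048)^(1/0.71) ≈ 6.4342, y* = 6.4342^0.29 ≈ 1.7158, c* = (1−0.18)·1.7158 ≈ 1.4069.
Setting f'(k) = n+δ gives 0.29·k^(0.29−1) = 0.048, hence k_gold = (0.29/0.048)^(1/0.71) ≈ 12.5957.
y_gold = 12.5957^0.29 ≈ 2.0848, c_gold = y_gold − 0.048·k_gold ≈ 1.4802.
Gain: Δc = 1.4802 − 1.4069 ≈ 0.0733.

Δc ≈ 0.073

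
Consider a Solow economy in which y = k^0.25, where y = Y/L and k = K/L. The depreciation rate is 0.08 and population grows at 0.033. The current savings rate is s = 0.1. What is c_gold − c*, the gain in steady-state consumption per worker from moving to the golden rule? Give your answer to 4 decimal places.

Break-even investment rate: n + δ = 0.033 + 0.08 = 0.113.
Current steady state (s = 0.1): k* = (0.1/0.113)^(1/0.75) ≈ 0.8496, y* = 0.8496^0.25 ≈ 0.9601, c* = (1−0.1)·0.9601 ≈ 0.8641.
Setting f'(k) = n+δ gives 0.25·k^(0.25−1) = 0.113, hence k_gold = (0.25/0.113)^(1/0.75) ≈ 2.8828.
y_gold = 2.8828^0.25 ≈ 1.3030, c_gold = y_gold − 0.113·k_gold ≈ 0.9773.
Gain: Δc = 0.9773 − 0.8641 ≈ 0.1132.

Δc ≈ 0.1132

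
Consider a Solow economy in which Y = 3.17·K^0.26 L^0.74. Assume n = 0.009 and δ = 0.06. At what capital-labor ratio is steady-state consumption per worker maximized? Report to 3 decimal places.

k_gold ≈ 28.553

n + δ = 0.009 + 0.06 = 0.069.
At the golden rule the marginal product of capital equals n+δ: 0.26·3.17·k^(0.26−1) = 0.069. Solving, k_gold = (0.26·3.17/0.069)^(1/0.74) ≈ 28.5531.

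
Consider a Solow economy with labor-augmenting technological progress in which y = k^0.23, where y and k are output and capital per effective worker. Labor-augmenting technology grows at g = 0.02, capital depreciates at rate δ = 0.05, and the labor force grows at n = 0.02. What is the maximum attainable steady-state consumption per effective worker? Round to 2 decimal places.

Capital per effective worker breaks even when investment replaces (n + g + δ)·k; here n + g + δ = 0.09.
Setting f'(k) = n+g+δ gives 0.23·k^(0.23−1) = 0.09, hence k_gold = (0.23/0.09)^(1/0.77) ≈ 3.3822.
y_gold = 3.3822^0.23 ≈ 1.3235.
c_gold = y_gold − (n+g+δ)·k_gold = 1.3235 − 0.09·3.3822 ≈ 1.0191.

c_gold ≈ 1.02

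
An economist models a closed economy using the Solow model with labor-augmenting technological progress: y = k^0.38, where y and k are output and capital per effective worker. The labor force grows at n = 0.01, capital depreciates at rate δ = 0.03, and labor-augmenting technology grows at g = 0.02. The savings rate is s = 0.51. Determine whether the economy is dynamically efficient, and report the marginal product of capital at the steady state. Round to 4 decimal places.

dynamically inefficient; MPK ≈ 0.0447

Capital per effective worker breaks even when investment replaces (n + g + δ)·k; here n + g + δ = 0.06.
Steady-state k*: s·k^0.38 = 0.06·k gives k* = (0.51/0.06)^(1/0.62) ≈ 31.5546.
MPK = 0.38·31.5546^(-0.62) ≈ 0.0447.
MPK < n+g+δ = 0.06, so the economy is dynamically inefficient (over-saving).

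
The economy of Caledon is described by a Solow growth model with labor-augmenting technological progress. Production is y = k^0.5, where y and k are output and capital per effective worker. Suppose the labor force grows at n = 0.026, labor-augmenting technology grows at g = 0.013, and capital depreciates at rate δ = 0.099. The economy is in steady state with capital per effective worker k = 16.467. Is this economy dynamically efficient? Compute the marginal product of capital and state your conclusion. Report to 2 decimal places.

dynamically inefficient; MPK ≈ 0.12

Capital per effective worker breaks even when investment replaces (n + g + δ)·k; here n + g + δ = 0.138.
MPK = 0.5·k^(0.5−1) = 0.5·16.467^(-0.5) ≈ 0.1232.
MPK < 0.138, so the economy is dynamically inefficient (over-saving).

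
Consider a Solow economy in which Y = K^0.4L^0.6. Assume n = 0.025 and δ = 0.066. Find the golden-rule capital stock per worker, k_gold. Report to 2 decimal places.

k_gold ≈ 11.79

Capital per worker breaks even when investment replaces (n + δ)·k; here n + δ = 0.091.
Golden rule sets MPK = n+δ: 0.4·k^(0.4−1) = 0.091, so k_gold = (0.4/0.091)^(1/0.6) ≈ 11.7950.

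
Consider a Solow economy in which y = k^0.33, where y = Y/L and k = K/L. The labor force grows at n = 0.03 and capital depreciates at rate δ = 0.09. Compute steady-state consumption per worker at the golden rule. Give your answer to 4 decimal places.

c_gold ≈ 1.1027

n + δ = 0.03 + 0.09 = 0.12.
Golden rule sets MPK = n+δ: 0.33·k^(0.33−1) = 0.12, so k_gold = (0.33/0.12)^(1/0.67) ≈ 4.5261.
y_gold = 4.5261^0.33 ≈ 1.6458.
c_gold = y_gold − (n+δ)·k_gold = 1.6458 − 0.12·4.5261 ≈ 1.1027.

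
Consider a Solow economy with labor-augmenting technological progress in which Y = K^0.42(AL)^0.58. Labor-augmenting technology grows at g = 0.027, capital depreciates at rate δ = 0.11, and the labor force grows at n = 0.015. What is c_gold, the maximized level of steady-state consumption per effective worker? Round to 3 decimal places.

c_gold ≈ 1.211

Capital per effective worker breaks even when investment replaces (n + g + δ)·k; here n + g + δ = 0.152.
Golden rule sets MPK = n+g+δ: 0.42·k^(0.42−1) = 0.152, so k_gold = (0.42/0.152)^(1/0.58) ≈ 5.7683.
y_gold = 5.7683^0.42 ≈ 2.0876.
c_gold = y_gold − (n+g+δ)·k_gold = 2.0876 − 0.152·5.7683 ≈ 1.2108.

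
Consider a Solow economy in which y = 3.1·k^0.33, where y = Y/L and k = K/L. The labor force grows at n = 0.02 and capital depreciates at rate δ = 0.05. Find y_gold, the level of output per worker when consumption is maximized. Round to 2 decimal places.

Break-even investment rate: n + δ = 0.02 + 0.05 = 0.07.
Setting f'(k) = n+δ gives 0.33·3.1·k^(0.33−1) = 0.07, hence k_gold = (0.33·3.1/0.07)^(1/0.67) ≈ 54.7613.
Output: y_gold = 3.1·k_gold^0.33 = 3.1·54.7613^0.33 ≈ 11.6160.

y_gold ≈ 11.62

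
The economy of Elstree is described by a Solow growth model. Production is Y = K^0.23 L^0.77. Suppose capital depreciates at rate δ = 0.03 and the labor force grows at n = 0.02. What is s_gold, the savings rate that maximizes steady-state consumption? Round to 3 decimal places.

s_gold = 0.230

Capital per worker breaks even when investment replaces (n + δ)·k; here n + δ = 0.05.
At the golden rule MPK = n+δ, and in any Cobb-Douglas steady state s = (n+δ)·k/y = MPK·k/y = capital's share 0.23.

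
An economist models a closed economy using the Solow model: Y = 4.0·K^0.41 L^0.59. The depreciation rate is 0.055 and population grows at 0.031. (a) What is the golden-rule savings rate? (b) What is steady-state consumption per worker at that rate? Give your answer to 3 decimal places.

(a) s_gold = 0.410; (b) c_gold ≈ 18.308

n + δ = 0.031 + 0.055 = 0.086.
For Cobb-Douglas, s_gold equals capital's share: s_gold = 0.41.
At the golden rule the marginal product of capital equals n+δ: 0.41·4.0·k^(0.41−1) = 0.086. Solving, k_gold = (0.41·4.0/0.086)^(1/0.59) ≈ 147.9370.
y_gold = 4.0·147.9370^0.41 ≈ 31.0307; c_gold = (1−0.41)·y_gold ≈ 18.3081.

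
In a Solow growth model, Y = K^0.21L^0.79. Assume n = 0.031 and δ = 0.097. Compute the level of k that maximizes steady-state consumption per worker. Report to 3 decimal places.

The effective depreciation rate is n + δ = 0.031 + 0.097 = 0.128.
Setting f'(k) = n+δ gives 0.21·k^(0.21−1) = 0.128, hence k_gold = (0.21/0.128)^(1/0.79) ≈ 1.8714.

k_gold ≈ 1.871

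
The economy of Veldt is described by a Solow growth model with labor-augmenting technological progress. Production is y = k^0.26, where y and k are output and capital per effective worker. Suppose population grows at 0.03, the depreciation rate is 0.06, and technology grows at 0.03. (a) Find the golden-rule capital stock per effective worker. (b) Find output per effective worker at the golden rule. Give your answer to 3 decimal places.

(a) k_gold ≈ 2.843; (b) y_gold ≈ 1.312

Break-even investment rate: n + g + δ = 0.03 + 0.03 + 0.06 = 0.12.
Golden rule sets MPK = n+g+δ: 0.26·k^(0.26−1) = 0.12, so k_gold = (0.26/0.12)^(1/0.74) ≈ 2.8430.
y_gold = 2.8430^0.26 ≈ 1.3121.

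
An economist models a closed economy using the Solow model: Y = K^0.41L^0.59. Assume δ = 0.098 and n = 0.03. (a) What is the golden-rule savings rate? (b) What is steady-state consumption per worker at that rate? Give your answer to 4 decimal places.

Capital per worker breaks even when investment replaces (n + δ)·k; here n + δ = 0.128.
For Cobb-Douglas, s_gold equals capital's share: s_gold = 0.41.
Setting f'(k) = n+δ gives 0.41·k^(0.41−1) = 0.128, hence k_gold = (0.41/0.128)^(1/0.59) ≈ 7.1929.
y_gold = 7.1929^0.41 ≈ 2.2456; c_gold = (1−0.41)·y_gold ≈ 1.3249.

(a) s_gold = 0.4100; (b) c_gold ≈ 1.3249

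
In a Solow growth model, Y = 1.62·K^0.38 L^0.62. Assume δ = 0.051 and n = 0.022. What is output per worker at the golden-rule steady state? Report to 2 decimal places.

Break-even investment rate: n + δ = 0.022 + 0.051 = 0.073.
Setting f'(k) = n+δ gives 0.38·1.62·k^(0.38−1) = 0.073, hence k_gold = (0.38·1.62/0.073)^(1/0.62) ≈ 31.1537.
Output: y_gold = 1.62·k_gold^0.38 = 1.62·31.1537^0.38 ≈ 5.9848.

y_gold ≈ 5.98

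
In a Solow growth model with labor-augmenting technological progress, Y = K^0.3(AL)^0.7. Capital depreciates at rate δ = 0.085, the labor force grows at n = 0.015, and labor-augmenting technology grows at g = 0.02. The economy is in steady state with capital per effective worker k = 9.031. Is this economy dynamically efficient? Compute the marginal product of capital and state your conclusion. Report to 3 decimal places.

dynamically inefficient; MPK ≈ 0.064

Capital per effective worker breaks even when investment replaces (n + g + δ)·k; here n + g + δ = 0.12.
MPK = 0.3·k^(0.3−1) = 0.3·9.031^(-0.7) ≈ 0.0643.
MPK < 0.12, so the economy is dynamically inefficient (over-saving).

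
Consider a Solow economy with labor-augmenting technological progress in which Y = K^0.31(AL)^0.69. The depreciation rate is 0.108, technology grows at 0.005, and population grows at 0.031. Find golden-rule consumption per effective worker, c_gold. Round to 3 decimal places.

c_gold ≈ 0.974

n + g + δ = 0.031 + 0.005 + 0.108 = 0.144.
Setting f'(k) = n+g+δ gives 0.31·k^(0.31−1) = 0.144, hence k_gold = (0.31/0.144)^(1/0.69) ≈ 3.0381.
y_gold = 3.0381^0.31 ≈ 1.4113.
c_gold = y_gold − (n+g+δ)·k_gold = 1.4113 − 0.144·3.0381 ≈ 0.9738.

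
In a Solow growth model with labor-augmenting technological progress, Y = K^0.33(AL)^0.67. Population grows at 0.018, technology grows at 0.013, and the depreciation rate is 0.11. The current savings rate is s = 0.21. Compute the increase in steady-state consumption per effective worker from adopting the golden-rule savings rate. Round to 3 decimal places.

Δc ≈ 0.057

The effective depreciation rate is n + g + δ = 0.018 + 0.013 + 0.11 = 0.141.
Current steady state (s = 0.21): k* = (0.21/0.141)^(1/0.67) ≈ 1.8122, y* = 1.8122^0.33 ≈ 1.2168, c* = (1−0.21)·1.2168 ≈ 0.9612.
Golden rule sets MPK = n+g+δ: 0.33·k^(0.33−1) = 0.141, so k_gold = (0.33/0.141)^(1/0.67) ≈ 3.5578.
y_gold = 3.5578^0.33 ≈ 1.5202, c_gold = y_gold − 0.141·k_gold ≈ 1.0185.
Gain: Δc = 1.0185 − 0.9612 ≈ 0.0573.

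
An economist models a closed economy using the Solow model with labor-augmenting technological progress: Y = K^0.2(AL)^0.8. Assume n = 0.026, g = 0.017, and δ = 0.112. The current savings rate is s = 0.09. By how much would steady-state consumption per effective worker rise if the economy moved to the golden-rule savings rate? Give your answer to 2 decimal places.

Δc ≈ 0.06

Capital per effective worker breaks even when investment replaces (n + g + δ)·k; here n + g + δ = 0.155.
Current steady state (s = 0.09): k* = (0.09/0.155)^(1/0.8) ≈ 0.5069, y* = 0.5069^0.2 ≈ 0.8729, c* = (1−0.09)·0.8729 ≈ 0.7944.
Setting f'(k) = n+g+δ gives 0.2·k^(0.2−1) = 0.155, hence k_gold = (0.2/0.155)^(1/0.8) ≈ 1.3752.
y_gold = 1.3752^0.2 ≈ 1.0658, c_gold = y_gold − 0.155·k_gold ≈ 0.8526.
Gain: Δc = 0.8526 − 0.7944 ≈ 0.0583.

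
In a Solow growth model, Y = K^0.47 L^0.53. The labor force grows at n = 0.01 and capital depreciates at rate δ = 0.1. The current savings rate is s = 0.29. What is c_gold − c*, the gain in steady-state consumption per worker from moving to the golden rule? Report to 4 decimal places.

n + δ = 0.01 + 0.1 = 0.11.
Current steady state (s = 0.29): k* = (0.29/0.11)^(1/0.53) ≈ 6.2280, y* = 6.2280^0.47 ≈ 2.3624, c* = (1−0.29)·2.3624 ≈ 1.6773.
Maximizing c = f(k) − (n+δ)·k gives f'(k) = n+δ, i.e. 0.47·k^(0.47−1) = 0.11, so k_gold = (0.47/0.11)^(1/0.53) ≈ 15.4885.
y_gold = 15.4885^0.47 ≈ 3.6250, c_gold = y_gold − 0.11·k_gold ≈ 1.9212.
Gain: Δc = 1.9212 − 1.6773 ≈ 0.2440.

Δc ≈ 0.2440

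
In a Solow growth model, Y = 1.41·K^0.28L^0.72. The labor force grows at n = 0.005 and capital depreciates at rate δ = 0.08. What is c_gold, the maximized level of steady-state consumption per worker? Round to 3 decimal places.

The effective depreciation rate is n + δ = 0.005 + 0.08 = 0.085.
Maximizing c = f(k) − (n+δ)·k gives f'(k) = n+δ, i.e. 0.28·1.41·k^(0.28−1) = 0.085, so k_gold = (0.28·1.41/0.085)^(1/0.72) ≈ 8.4398.
y_gold = 1.41·8.4398^0.28 ≈ 2.5621.
c_gold = y_gold − (n+δ)·k_gold = 2.5621 − 0.085·8.4398 ≈ 1.8447.

c_gold ≈ 1.845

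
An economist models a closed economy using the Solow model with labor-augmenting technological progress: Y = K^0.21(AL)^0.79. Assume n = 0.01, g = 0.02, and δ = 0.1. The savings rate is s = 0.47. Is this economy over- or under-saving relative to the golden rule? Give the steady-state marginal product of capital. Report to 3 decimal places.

over-saving; MPK ≈ 0.058

n + g + δ = 0.01 + 0.02 + 0.1 = 0.13.
Steady-state k*: s·k^0.21 = 0.13·k gives k* = (0.47/0.13)^(1/0.79) ≈ 5.0877.
MPK = 0.21·5.0877^(-0.79) ≈ 0.0581.
MPK < n+g+δ = 0.13, so the economy is dynamically inefficient (over-saving).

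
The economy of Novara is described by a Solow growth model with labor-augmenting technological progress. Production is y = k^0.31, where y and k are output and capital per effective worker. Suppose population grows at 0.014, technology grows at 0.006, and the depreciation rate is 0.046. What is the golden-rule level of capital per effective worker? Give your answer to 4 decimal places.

Capital per effective worker breaks even when investment replaces (n + g + δ)·k; here n + g + δ = 0.066.
At the golden rule the marginal product of capital equals n+g+δ: 0.31·k^(0.31−1) = 0.066. Solving, k_gold = (0.31/0.066)^(1/0.69) ≈ 9.4113.

k_gold ≈ 9.4113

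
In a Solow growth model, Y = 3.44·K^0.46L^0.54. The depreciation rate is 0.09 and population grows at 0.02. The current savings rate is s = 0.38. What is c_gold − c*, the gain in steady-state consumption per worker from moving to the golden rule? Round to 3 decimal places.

The effective depreciation rate is n + δ = 0.02 + 0.09 = 0.11.
Current steady state (s = 0.38): k* = (0.38·3.44/0.11)^(1/0.54) ≈ 97.8694, y* = 3.44·97.8694^0.46 ≈ 28.3306, c* = (1−0.38)·28.3306 ≈ 17.5650.
At the golden rule the marginal product of capital equals n+δ: 0.46·3.44·k^(0.46−1) = 0.11. Solving, k_gold = (0.46·3.44/0.11)^(1/0.54) ≈ 139.4129.
y_gold = 3.44·139.4129^0.46 ≈ 33.3379, c_gold = y_gold − 0.11·k_gold ≈ 18.0024.
Gain: Δc = 18.0024 − 17.5650 ≈ 0.4375.

Δc ≈ 0.437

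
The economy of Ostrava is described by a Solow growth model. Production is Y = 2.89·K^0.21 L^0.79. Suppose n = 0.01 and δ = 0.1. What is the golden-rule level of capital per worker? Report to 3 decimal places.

k_gold ≈ 8.687

Capital per worker breaks even when investment replaces (n + δ)·k; here n + δ = 0.11.
Maximizing c = f(k) − (n+δ)·k gives f'(k) = n+δ, i.e. 0.21·2.89·k^(0.21−1) = 0.11, so k_gold = (0.21·2.89/0.11)^(1/0.79) ≈ 8.6874.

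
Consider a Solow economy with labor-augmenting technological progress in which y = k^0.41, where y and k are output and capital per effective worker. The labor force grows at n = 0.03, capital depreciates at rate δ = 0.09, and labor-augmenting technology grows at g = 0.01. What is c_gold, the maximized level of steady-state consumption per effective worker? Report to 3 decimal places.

Break-even investment rate: n + g + δ = 0.03 + 0.01 + 0.09 = 0.13.
Setting f'(k) = n+g+δ gives 0.41·k^(0.41−1) = 0.13, hence k_gold = (0.41/0.13)^(1/0.59) ≈ 7.0064.
y_gold = 7.0064^0.41 ≈ 2.2215.
c_gold = y_gold − (n+g+δ)·k_gold = 2.2215 − 0.13·7.0064 ≈ 1.3107.

c_gold ≈ 1.311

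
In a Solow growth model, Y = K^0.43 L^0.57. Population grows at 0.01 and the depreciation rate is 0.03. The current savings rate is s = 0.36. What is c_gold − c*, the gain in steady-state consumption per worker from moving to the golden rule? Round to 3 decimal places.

The effective depreciation rate is n + δ = 0.01 + 0.03 = 0.04.
Current steady state (s = 0.36): k* = (0.36/0.04)^(1/0.57) ≈ 47.2182, y* = 47.2182^0.43 ≈ 5.2465, c* = (1−0.36)·5.2465 ≈ 3.3577.
At the golden rule the marginal product of capital equals n+δ: 0.43·k^(0.43−1) = 0.04. Solving, k_gold = (0.43/0.04)^(1/0.57) ≈ 64.4894.
y_gold = 64.4894^0.43 ≈ 5.9990, c_gold = y_gold − 0.04·k_gold ≈ 3.4194.
Gain: Δc = 3.4194 − 3.3577 ≈ 0.0617.

Δc ≈ 0.062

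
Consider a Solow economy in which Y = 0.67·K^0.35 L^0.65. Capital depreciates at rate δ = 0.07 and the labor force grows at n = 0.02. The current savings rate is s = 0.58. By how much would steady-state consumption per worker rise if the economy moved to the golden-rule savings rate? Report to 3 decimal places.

Δc ≈ 0.111

The effective depreciation rate is n + δ = 0.02 + 0.07 = 0.09.
Current steady state (s = 0.58): k* = (0.58·0.67/0.09)^(1/0.65) ≈ 9.4913, y* = 0.67·9.4913^0.35 ≈ 1.4728, c* = (1−0.58)·1.4728 ≈ 0.6186.
Golden rule sets MPK = n+δ: 0.35·0.67·k^(0.35−1) = 0.09, so k_gold = (0.35·0.67/0.09)^(1/0.65) ≈ 4.3636.
y_gold = 0.67·4.3636^0.35 ≈ 1.1221, c_gold = y_gold − 0.09·k_gold ≈ 0.7293.
Gain: Δc = 0.7293 − 0.6186 ≈ 0.1108.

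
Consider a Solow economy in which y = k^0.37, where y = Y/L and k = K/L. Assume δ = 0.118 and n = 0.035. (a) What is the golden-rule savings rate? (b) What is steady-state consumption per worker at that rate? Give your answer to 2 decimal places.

n + δ = 0.035 + 0.118 = 0.153.
For Cobb-Douglas, s_gold equals capital's share: s_gold = 0.37.
Golden rule sets MPK = n+δ: 0.37·k^(0.37−1) = 0.153, so k_gold = (0.37/0.153)^(1/0.63) ≈ 4.0621.
y_gold = 4.0621^0.37 ≈ 1.6797; c_gold = (1−0.37)·y_gold ≈ 1.0582.

(a) s_gold = 0.37; (b) c_gold ≈ 1.06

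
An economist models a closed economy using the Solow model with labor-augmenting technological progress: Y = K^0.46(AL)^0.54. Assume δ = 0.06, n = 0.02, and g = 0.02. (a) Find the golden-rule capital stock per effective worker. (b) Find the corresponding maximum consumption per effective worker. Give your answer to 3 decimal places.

Capital per effective worker breaks even when investment replaces (n + g + δ)·k; here n + g + δ = 0.1.
Golden rule sets MPK = n+g+δ: 0.46·k^(0.46−1) = 0.1, so k_gold = (0.46/0.1)^(1/0.54) ≈ 16.8783.
y_gold = 16.8783^0.46 ≈ 3.6692; c_gold = y_gold − 0.1·k_gold ≈ 1.9814.

(a) k_gold ≈ 16.878; (b) c_gold ≈ 1.981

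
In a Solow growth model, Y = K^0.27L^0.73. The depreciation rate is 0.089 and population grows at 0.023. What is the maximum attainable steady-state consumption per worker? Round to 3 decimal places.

c_gold ≈ 1.011

Break-even investment rate: n + δ = 0.023 + 0.089 = 0.112.
Setting f'(k) = n+δ gives 0.27·k^(0.27−1) = 0.112, hence k_gold = (0.27/0.112)^(1/0.73) ≈ 3.3380.
y_gold = 3.3380^0.27 ≈ 1.3847.
c_gold = y_gold − (n+δ)·k_gold = 1.3847 − 0.112·3.3380 ≈ 1.0108.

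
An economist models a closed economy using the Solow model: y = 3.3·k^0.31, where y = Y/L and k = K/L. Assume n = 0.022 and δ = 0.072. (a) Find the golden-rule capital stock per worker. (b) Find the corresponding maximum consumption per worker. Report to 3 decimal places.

(a) k_gold ≈ 31.808; (b) c_gold ≈ 6.655

n + δ = 0.022 + 0.072 = 0.094.
At the golden rule the marginal product of capital equals n+δ: 0.31·3.3·k^(0.31−1) = 0.094. Solving, k_gold = (0.31·3.3/0.094)^(1/0.69) ≈ 31.8078.
y_gold = 3.3·31.8078^0.31 ≈ 9.6449; c_gold = y_gold − 0.094·k_gold ≈ 6.6550.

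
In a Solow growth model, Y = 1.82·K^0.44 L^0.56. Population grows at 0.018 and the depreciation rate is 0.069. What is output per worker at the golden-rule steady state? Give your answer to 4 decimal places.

y_gold ≈ 10.4113

The effective depreciation rate is n + δ = 0.018 + 0.069 = 0.087.
Maximizing c = f(k) − (n+δ)·k gives f'(k) = n+δ, i.e. 0.44·1.82·k^(0.44−1) = 0.087, so k_gold = (0.44·1.82/0.087)^(1/0.56) ≈ 52.6547.
Output: y_gold = 1.82·k_gold^0.44 = 1.82·52.6547^0.44 ≈ 10.4113.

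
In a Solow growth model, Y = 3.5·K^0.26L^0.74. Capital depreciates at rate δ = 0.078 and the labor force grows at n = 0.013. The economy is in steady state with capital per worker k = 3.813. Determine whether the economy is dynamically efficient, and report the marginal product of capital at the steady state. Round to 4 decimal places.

Break-even investment rate: n + δ = 0.013 + 0.078 = 0.091.
MPK = 0.26·3.5·k^(0.26−1) = 0.26·3.5·3.813^(-0.74) ≈ 0.3380.
MPK > 0.091, so the economy is dynamically efficient (under-saving).

dynamically efficient; MPK ≈ 0.3380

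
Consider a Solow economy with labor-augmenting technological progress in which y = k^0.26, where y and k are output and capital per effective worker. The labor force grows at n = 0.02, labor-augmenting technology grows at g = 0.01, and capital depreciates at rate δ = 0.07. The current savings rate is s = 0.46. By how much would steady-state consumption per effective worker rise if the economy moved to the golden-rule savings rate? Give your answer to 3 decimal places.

Break-even investment rate: n + g + δ = 0.02 + 0.01 + 0.07 = 0.1.
Current steady state (s = 0.46): k* = (0.46/0.1)^(1/0.74) ≈ 7.8636, y* = 7.8636^0.26 ≈ 1.7095, c* = (1−0.46)·1.7095 ≈ 0.9231.
At the golden rule the marginal product of capital equals n+g+δ: 0.26·k^(0.26−1) = 0.1. Solving, k_gold = (0.26/0.1)^(1/0.74) ≈ 3.6373.
y_gold = 3.6373^0.26 ≈ 1.3989, c_gold = y_gold − 0.1·k_gold ≈ 1.0352.
Gain: Δc = 1.0352 − 0.9231 ≈ 0.1121.

Δc ≈ 0.112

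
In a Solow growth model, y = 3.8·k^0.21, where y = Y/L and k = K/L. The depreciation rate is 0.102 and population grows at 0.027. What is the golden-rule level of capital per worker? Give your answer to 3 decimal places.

k_gold ≈ 10.041

The effective depreciation rate is n + δ = 0.027 + 0.102 = 0.129.
Golden rule sets MPK = n+δ: 0.21·3.8·k^(0.21−1) = 0.129, so k_gold = (0.21·3.8/0.129)^(1/0.79) ≈ 10.0413.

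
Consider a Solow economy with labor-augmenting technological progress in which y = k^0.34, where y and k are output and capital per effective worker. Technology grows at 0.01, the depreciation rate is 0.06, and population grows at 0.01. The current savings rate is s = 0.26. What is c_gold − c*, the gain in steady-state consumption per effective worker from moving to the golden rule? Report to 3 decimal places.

Δc ≈ 0.033

The effective depreciation rate is n + g + δ = 0.01 + 0.01 + 0.06 = 0.08.
Current steady state (s = 0.26): k* = (0.26/0.08)^(1/0.66) ≈ 5.9646, y* = 5.9646^0.34 ≈ 1.8353, c* = (1−0.26)·1.8353 ≈ 1.3581.
At the golden rule the marginal product of capital equals n+g+δ: 0.34·k^(0.34−1) = 0.08. Solving, k_gold = (0.34/0.08)^(1/0.66) ≈ 8.9558.
y_gold = 8.9558^0.34 ≈ 2.1072, c_gold = y_gold − 0.08·k_gold ≈ 1.3908.
Gain: Δc = 1.3908 − 1.3581 ≈ 0.0327.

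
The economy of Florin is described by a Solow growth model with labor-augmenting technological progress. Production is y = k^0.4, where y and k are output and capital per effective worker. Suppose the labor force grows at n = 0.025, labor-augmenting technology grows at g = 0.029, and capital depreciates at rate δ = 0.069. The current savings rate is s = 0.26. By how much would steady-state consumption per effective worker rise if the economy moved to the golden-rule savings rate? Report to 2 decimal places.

Capital per effective worker breaks even when investment replaces (n + g + δ)·k; here n + g + δ = 0.123.
Current steady state (s = 0.26): k* = (0.26/0.123)^(1/0.6) ≈ 3.4816, y* = 3.4816^0.4 ≈ 1.6471, c* = (1−0.26)·1.6471 ≈ 1.2188.
Setting f'(k) = n+g+δ gives 0.4·k^(0.4−1) = 0.123, hence k_gold = (0.4/0.123)^(1/0.6) ≈ 7.1382.
y_gold = 7.1382^0.4 ≈ 2.1950, c_gold = y_gold − 0.123·k_gold ≈ 1.3170.
Gain: Δc = 1.3170 − 1.2188 ≈ 0.0982.

Δc ≈ 0.10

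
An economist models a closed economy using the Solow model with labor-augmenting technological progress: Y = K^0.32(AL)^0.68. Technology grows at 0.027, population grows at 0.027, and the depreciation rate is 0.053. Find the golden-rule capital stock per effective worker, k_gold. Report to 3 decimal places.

k_gold ≈ 5.008

Capital per effective worker breaks even when investment replaces (n + g + δ)·k; here n + g + δ = 0.107.
At the golden rule the marginal product of capital equals n+g+δ: 0.32·k^(0.32−1) = 0.107. Solving, k_gold = (0.32/0.107)^(1/0.68) ≈ 5.0079.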